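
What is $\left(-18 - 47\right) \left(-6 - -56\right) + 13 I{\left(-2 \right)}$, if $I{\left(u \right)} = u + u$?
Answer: $-3302$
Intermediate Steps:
$I{\left(u \right)} = 2 u$
$\left(-18 - 47\right) \left(-6 - -56\right) + 13 I{\left(-2 \right)} = \left(-18 - 47\right) \left(-6 - -56\right) + 13 \cdot 2 \left(-2\right) = - 65 \left(-6 + 56\right) + 13 \left(-4\right) = \left(-65\right) 50 - 52 = -3250 - 52 = -3302$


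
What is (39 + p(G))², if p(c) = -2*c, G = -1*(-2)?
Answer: 1225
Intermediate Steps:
G = 2
(39 + p(G))² = (39 - 2*2)² = (39 - 4)² = 35² = 1225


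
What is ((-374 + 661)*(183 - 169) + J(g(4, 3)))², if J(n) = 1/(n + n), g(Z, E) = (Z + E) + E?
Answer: 6457890321/400 ≈ 1.6145e+7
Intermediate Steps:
g(Z, E) = Z + 2*E (g(Z, E) = (E + Z) + E = Z + 2*E)
J(n) = 1/(2*n)
((-374 + 661)*(183 - 169) + J(g(4, 3)))² = ((-374 + 661)*(183 - 169) + 1/(2*(4 + 2*3)))² = (287*14 + 1/(2*(4 + 6)))² = (4018 + (½)/10)² = (4018 + (½)*(⅒))² = (4018 + 1/20)² = (80361/20)² = 6457890321/400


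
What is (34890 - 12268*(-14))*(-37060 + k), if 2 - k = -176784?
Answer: 28873260092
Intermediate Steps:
k = 176786 (k = 2 - 1*(-176784) = 2 + 176784 = 176786)
(34890 - 12268*(-14))*(-37060 + k) = (34890 - 12268*(-14))*(-37060 + 176786) = (34890 + 171752)*139726 = 206642*139726 = 28873260092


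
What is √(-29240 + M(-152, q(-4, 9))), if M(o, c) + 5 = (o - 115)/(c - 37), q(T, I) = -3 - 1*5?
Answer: I*√6578790/15 ≈ 170.99*I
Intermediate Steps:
q(T, I) = -8 (q(T, I) = -3 - 5 = -8)
M(o, c) = -5 + (-115 + o)/(-37 + c) (M(o, c) = -5 + (o - 115)/(c - 37) = -5 + (-115 + o)/(-37 + c))
√(-29240 + M(-152, q(-4, 9))) = √(-29240 + (70 - 152 - 5*(-8))/(-37 - 8)) = √(-29240 + (70 - 152 + 40)/(-45)) = √(-29240 - 1/45*(-42)) = √(-29240 + 14/15) = √(-438586/15) = I*√6578790/15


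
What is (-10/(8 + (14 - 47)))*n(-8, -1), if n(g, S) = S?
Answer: -⅖ ≈ -0.40000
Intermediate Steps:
(-10/(8 + (14 - 47)))*n(-8, -1) = (-10/(8 + (14 - 47)))*(-1) = (-10/(8 - 33))*(-1) = (-10/(-25))*(-1) = -1/25*(-10)*(-1) = (⅖)*(-1) = -⅖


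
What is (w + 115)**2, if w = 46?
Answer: 25921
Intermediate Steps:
(w + 115)**2 = (46 + 115)**2 = 161**2 = 25921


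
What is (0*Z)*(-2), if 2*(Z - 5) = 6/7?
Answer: 0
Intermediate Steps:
Z = 38/7 (Z = 5 + (6/7)/2 = 5 + (6*(⅐))/2 = 5 + (½)*(6/7) = 5 + 3/7 = 38/7 ≈ 5.4286)
(0*Z)*(-2) = (0*(38/7))*(-2) = 0*(-2) = 0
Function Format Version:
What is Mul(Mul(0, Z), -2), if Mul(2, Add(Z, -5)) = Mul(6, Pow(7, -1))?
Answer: 0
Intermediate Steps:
Z = Rational(38, 7) (Z = Add(5, Mul(Rational(1, 2), Mul(6, Pow(7, -1)))) = Add(5, Mul(Rational(1, 2), Mul(6, Rational(1, 7)))) = Add(5, Mul(Rational(1, 2), Rational(6, 7))) = Add(5, Rational(3, 7)) = Rational(38, 7) ≈ 5.4286)
Mul(Mul(0, Z), -2) = Mul(Mul(0, Rational(38, 7)), -2) = Mul(0, -2) = 0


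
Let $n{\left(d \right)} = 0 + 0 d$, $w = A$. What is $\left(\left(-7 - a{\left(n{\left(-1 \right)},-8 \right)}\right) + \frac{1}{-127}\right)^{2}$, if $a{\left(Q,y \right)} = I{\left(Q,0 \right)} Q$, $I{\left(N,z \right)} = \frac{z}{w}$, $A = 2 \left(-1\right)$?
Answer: $\frac{792100}{16129} \approx 49.11$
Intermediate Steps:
$A = -2$
$w = -2$
$I{\left(N,z \right)} = - \frac{z}{2}$ ($I{\left(N,z \right)} = \frac{z}{-2} = z \left(- \frac{1}{2}\right) = - \frac{z}{2}$)
$n{\left(d \right)} = 0$ ($n{\left(d \right)} = 0 + 0 = 0$)
$a{\left(Q,y \right)} = 0$ ($a{\left(Q,y \right)} = \left(- \frac{1}{2}\right) 0 Q = 0 Q = 0$)
$\left(\left(-7 - a{\left(n{\left(-1 \right)},-8 \right)}\right) + \frac{1}{-127}\right)^{2} = \left(\left(-7 - 0\right) + \frac{1}{-127}\right)^{2} = \left(\left(-7 + 0\right) - \frac{1}{127}\right)^{2} = \left(-7 - \frac{1}{127}\right)^{2} = \left(- \frac{890}{127}\right)^{2} = \frac{792100}{16129}$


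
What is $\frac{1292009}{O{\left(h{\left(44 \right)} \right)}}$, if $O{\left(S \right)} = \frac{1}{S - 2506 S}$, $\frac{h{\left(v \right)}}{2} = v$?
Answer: $-284810463960$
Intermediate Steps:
$h{\left(v \right)} = 2 v$
$O{\left(S \right)} = - \frac{1}{2505 S}$ ($O{\left(S \right)} = \frac{1}{\left(-2505\right) S} = - \frac{1}{2505 S}$)
$\frac{1292009}{O{\left(h{\left(44 \right)} \right)}} = \frac{1292009}{\left(- \frac{1}{2505}\right) \frac{1}{2 \cdot 44}} = \frac{1292009}{\left(- \frac{1}{2505}\right) \frac{1}{88}} = \frac{1292009}{- \frac{1}{220440}} = 1292009 \left(-220440\right) = -284810463960$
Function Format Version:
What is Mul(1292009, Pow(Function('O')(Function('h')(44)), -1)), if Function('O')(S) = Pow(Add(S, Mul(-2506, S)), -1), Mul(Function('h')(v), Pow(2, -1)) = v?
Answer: -284810463960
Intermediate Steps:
Function('h')(v) = Mul(2, v)
Function('O')(S) = Mul(Rational(-1, 2505), Pow(S, -1)) (Function('O')(S) = Pow(Mul(-2505, S), -1) = Mul(Rational(-1, 2505), Pow(S, -1)))
Mul(1292009, Pow(Function('O')(Function('h')(44)), -1)) = Mul(1292009, Pow(Mul(Rational(-1, 2505), Pow(Mul(2, 44), -1)), -1)) = Mul(1292009, Pow(Mul(Rational(-1, 2505), Pow(88, -1)), -1)) = Mul(1292009, Pow(Mul(Rational(-1, 2505), Rational(1, 88)), -1)) = Mul(1292009, Pow(Rational(-1, 220440), -1)) = Mul(1292009, -220440) = -284810463960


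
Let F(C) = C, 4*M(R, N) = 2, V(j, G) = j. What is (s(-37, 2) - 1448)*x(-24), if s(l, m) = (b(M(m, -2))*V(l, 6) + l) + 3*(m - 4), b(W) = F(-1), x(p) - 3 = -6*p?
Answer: -213738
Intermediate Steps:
x(p) = 3 - 6*p
M(R, N) = 1/2 (M(R, N) = (1/4)*2 = 1/2)
b(W) = -1
s(l, m) = -12 + 3*m (s(l, m) = (-l + l) + 3*(m - 4) = 0 + 3*(-4 + m) = 0 + (-12 + 3*m) = -12 + 3*m)
(s(-37, 2) - 1448)*x(-24) = ((-12 + 3*2) - 1448)*(3 - 6*(-24)) = ((-12 + 6) - 1448)*(3 + 144) = (-6 - 1448)*147 = -1454*147 = -213738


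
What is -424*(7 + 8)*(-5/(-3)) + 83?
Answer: -10517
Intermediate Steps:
-424*(7 + 8)*(-5/(-3)) + 83 = -6360*(-5*(-⅓)) + 83 = -6360*5/3 + 83 = -424*25 + 83 = -10600 + 83 = -10517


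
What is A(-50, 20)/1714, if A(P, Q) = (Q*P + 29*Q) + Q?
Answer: -200/857 ≈ -0.23337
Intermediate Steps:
A(P, Q) = 30*Q + P*Q (A(P, Q) = (P*Q + 29*Q) + Q = (29*Q + P*Q) + Q = 30*Q + P*Q)
A(-50, 20)/1714 = (20*(30 - 50))/1714 = (20*(-20))*(1/1714) = -400*1/1714 = -200/857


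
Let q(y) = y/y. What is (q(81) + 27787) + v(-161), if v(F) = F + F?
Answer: 27466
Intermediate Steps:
v(F) = 2*F
q(y) = 1
(q(81) + 27787) + v(-161) = (1 + 27787) + 2*(-161) = 27788 - 322 = 27466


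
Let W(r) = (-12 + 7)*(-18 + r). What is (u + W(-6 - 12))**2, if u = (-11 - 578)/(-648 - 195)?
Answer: 23204124241/710649 ≈ 32652.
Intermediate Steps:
W(r) = 90 - 5*r (W(r) = -5*(-18 + r) = 90 - 5*r)
u = 589/843 (u = -589/(-843) = -589*(-1/843) = 589/843 ≈ 0.69870)
(u + W(-6 - 12))**2 = (589/843 + (90 - 5*(-6 - 12)))**2 = (589/843 + (90 - 5*(-18)))**2 = (589/843 + (90 + 90))**2 = (589/843 + 180)**2 = (152329/843)**2 = 23204124241/710649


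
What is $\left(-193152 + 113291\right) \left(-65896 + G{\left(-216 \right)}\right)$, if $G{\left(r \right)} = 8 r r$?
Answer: $-24545438072$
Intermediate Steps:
$G{\left(r \right)} = 8 r^{2}$
$\left(-193152 + 113291\right) \left(-65896 + G{\left(-216 \right)}\right) = \left(-193152 + 113291\right) \left(-65896 + 8 \left(-216\right)^{2}\right) = - 79861 \left(-65896 + 8 \cdot 46656\right) = - 79861 \left(-65896 + 373248\right) = \left(-79861\right) 307352 = -24545438072$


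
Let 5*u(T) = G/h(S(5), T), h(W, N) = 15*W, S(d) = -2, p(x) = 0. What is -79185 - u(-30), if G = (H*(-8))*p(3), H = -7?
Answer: -79185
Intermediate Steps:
G = 0 (G = -7*(-8)*0 = 56*0 = 0)
u(T) = 0 (u(T) = (0/((15*(-2))))/5 = (0/(-30))/5 = (0*(-1/30))/5 = (⅕)*0 = 0)
-79185 - u(-30) = -79185 - 1*0 = -79185 + 0 = -79185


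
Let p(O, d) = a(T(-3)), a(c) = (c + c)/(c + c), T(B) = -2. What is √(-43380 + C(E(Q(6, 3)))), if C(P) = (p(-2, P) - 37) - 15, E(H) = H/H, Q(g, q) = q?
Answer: I*√43431 ≈ 208.4*I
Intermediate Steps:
E(H) = 1
a(c) = 1 (a(c) = (2*c)/((2*c)) = (2*c)*(1/(2*c)) = 1)
p(O, d) = 1
C(P) = -51 (C(P) = (1 - 37) - 15 = -36 - 15 = -51)
√(-43380 + C(E(Q(6, 3)))) = √(-43380 - 51) = √(-43431) = I*√43431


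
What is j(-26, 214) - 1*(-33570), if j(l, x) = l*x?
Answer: 28006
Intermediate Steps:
j(-26, 214) - 1*(-33570) = -26*214 - 1*(-33570) = -5564 + 33570 = 28006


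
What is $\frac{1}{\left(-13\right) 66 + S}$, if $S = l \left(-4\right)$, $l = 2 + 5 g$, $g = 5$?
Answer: $- \frac{1}{966} \approx -0.0010352$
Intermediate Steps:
$l = 27$ ($l = 2 + 5 \cdot 5 = 2 + 25 = 27$)
$S = -108$ ($S = 27 \left(-4\right) = -108$)
$\frac{1}{\left(-13\right) 66 + S} = \frac{1}{\left(-13\right) 66 - 108} = \frac{1}{-858 - 108} = \frac{1}{-966} = - \frac{1}{966}$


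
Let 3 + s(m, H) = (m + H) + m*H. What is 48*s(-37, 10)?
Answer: -19200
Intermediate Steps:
s(m, H) = -3 + H + m + H*m (s(m, H) = -3 + ((m + H) + m*H) = -3 + ((H + m) + H*m) = -3 + (H + m + H*m) = -3 + H + m + H*m)
48*s(-37, 10) = 48*(-3 + 10 - 37 + 10*(-37)) = 48*(-3 + 10 - 37 - 370) = 48*(-400) = -19200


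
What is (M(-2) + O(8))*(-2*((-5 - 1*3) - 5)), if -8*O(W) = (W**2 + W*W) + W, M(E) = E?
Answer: -494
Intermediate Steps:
O(W) = -W**2/4 - W/8 (O(W) = -((W**2 + W*W) + W)/8 = -((W**2 + W**2) + W)/8 = -(2*W**2 + W)/8 = -(W + 2*W**2)/8 = -W**2/4 - W/8)
(M(-2) + O(8))*(-2*((-5 - 1*3) - 5)) = (-2 - 1/8*8*(1 + 2*8))*(-2*((-5 - 1*3) - 5)) = (-2 - 1/8*8*(1 + 16))*(-2*((-5 - 3) - 5)) = (-2 - 1/8*8*17)*(-2*(-8 - 5)) = (-2 - 17)*(-2*(-13)) = -19*26 = -494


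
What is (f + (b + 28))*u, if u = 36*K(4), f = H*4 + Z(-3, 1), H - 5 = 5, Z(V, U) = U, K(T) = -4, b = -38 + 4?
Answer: -5040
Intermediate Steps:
b = -34
H = 10 (H = 5 + 5 = 10)
f = 41 (f = 10*4 + 1 = 40 + 1 = 41)
u = -144 (u = 36*(-4) = -144)
(f + (b + 28))*u = (41 + (-34 + 28))*(-144) = (41 - 6)*(-144) = 35*(-144) = -5040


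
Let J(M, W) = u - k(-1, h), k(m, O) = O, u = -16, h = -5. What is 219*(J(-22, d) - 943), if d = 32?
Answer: -208926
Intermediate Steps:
J(M, W) = -11 (J(M, W) = -16 - 1*(-5) = -16 + 5 = -11)
219*(J(-22, d) - 943) = 219*(-11 - 943) = 219*(-954) = -208926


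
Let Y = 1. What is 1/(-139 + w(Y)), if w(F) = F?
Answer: -1/138 ≈ -0.0072464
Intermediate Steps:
1/(-139 + w(Y)) = 1/(-139 + 1) = 1/(-138) = -1/138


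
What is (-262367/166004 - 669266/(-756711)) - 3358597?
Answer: -421897144265861741/125617052844 ≈ -3.3586e+6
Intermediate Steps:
(-262367/166004 - 669266/(-756711)) - 3358597 = (-262367*1/166004 - 669266*(-1/756711)) - 3358597 = (-262367/166004 + 669266/756711) - 3358597 = -87435161873/125617052844 - 3358597 = -421897144265861741/125617052844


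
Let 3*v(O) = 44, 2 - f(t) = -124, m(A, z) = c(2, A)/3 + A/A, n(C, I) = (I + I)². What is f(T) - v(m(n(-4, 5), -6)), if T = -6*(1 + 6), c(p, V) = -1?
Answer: 334/3 ≈ 111.33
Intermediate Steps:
n(C, I) = 4*I² (n(C, I) = (2*I)² = 4*I²)
T = -42 (T = -6*7 = -42)
m(A, z) = ⅔ (m(A, z) = -1/3 + A/A = -1*⅓ + 1 = -⅓ + 1 = ⅔)
f(t) = 126 (f(t) = 2 - 1*(-124) = 2 + 124 = 126)
v(O) = 44/3 (v(O) = (⅓)*44 = 44/3)
f(T) - v(m(n(-4, 5), -6)) = 126 - 1*44/3 = 126 - 44/3 = 334/3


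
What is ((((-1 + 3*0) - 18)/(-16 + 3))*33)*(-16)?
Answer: -10032/13 ≈ -771.69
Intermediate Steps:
((((-1 + 3*0) - 18)/(-16 + 3))*33)*(-16) = ((((-1 + 0) - 18)/(-13))*33)*(-16) = (((-1 - 18)*(-1/13))*33)*(-16) = (-19*(-1/13)*33)*(-16) = ((19/13)*33)*(-16) = (627/13)*(-16) = -10032/13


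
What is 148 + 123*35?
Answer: 4453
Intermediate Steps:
148 + 123*35 = 148 + 4305 = 4453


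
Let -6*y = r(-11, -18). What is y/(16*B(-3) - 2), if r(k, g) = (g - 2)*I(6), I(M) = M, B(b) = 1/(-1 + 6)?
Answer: 50/3 ≈ 16.667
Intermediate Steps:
B(b) = ⅕ (B(b) = 1/5 = ⅕)
r(k, g) = -12 + 6*g (r(k, g) = (g - 2)*6 = (-2 + g)*6 = -12 + 6*g)
y = 20 (y = -(-12 + 6*(-18))/6 = -(-12 - 108)/6 = -⅙*(-120) = 20)
y/(16*B(-3) - 2) = 20/(16*(⅕) - 2) = 20/(16/5 - 2) = 20/(6/5) = 20*(⅚) = 50/3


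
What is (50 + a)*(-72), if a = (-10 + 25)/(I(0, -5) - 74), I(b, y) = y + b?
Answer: -283320/79 ≈ -3586.3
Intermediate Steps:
I(b, y) = b + y
a = -15/79 (a = (-10 + 25)/((0 - 5) - 74) = 15/(-5 - 74) = 15/(-79) = 15*(-1/79) = -15/79 ≈ -0.18987)
(50 + a)*(-72) = (50 - 15/79)*(-72) = (3935/79)*(-72) = -283320/79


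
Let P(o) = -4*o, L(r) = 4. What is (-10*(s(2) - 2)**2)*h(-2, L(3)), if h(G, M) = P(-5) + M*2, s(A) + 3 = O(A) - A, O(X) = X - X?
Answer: -13720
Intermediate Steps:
O(X) = 0
s(A) = -3 - A (s(A) = -3 + (0 - A) = -3 - A)
h(G, M) = 20 + 2*M (h(G, M) = -4*(-5) + M*2 = 20 + 2*M)
(-10*(s(2) - 2)**2)*h(-2, L(3)) = (-10*((-3 - 1*2) - 2)**2)*(20 + 2*4) = (-10*((-3 - 2) - 2)**2)*(20 + 8) = -10*(-5 - 2)**2*28 = -10*(-7)**2*28 = -10*49*28 = -490*28 = -13720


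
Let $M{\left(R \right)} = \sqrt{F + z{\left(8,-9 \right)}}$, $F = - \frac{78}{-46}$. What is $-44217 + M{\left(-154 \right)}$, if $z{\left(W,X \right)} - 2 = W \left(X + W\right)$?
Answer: $-44217 + \frac{3 i \sqrt{253}}{23} \approx -44217.0 + 2.0747 i$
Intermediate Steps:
$F = \frac{39}{23}$ ($F = \left(-78\right) \left(- \frac{1}{46}\right) = \frac{39}{23} \approx 1.6957$)
$z{\left(W,X \right)} = 2 + W \left(W + X\right)$ ($z{\left(W,X \right)} = 2 + W \left(X + W\right) = 2 + W \left(W + X\right)$)
$M{\left(R \right)} = \frac{3 i \sqrt{253}}{23}$ ($M{\left(R \right)} = \sqrt{\frac{39}{23} + \left(2 + 8^{2} + 8 \left(-9\right)\right)} = \sqrt{\frac{39}{23} + \left(2 + 64 - 72\right)} = \sqrt{\frac{39}{23} - 6} = \sqrt{- \frac{99}{23}} = \frac{3 i \sqrt{253}}{23}$)
$-44217 + M{\left(-154 \right)} = -44217 + \frac{3 i \sqrt{253}}{23}$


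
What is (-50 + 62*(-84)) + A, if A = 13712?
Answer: 8454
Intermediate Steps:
(-50 + 62*(-84)) + A = (-50 + 62*(-84)) + 13712 = (-50 - 5208) + 13712 = -5258 + 13712 = 8454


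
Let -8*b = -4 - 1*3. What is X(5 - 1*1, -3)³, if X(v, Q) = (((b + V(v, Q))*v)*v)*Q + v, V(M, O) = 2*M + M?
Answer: -231475544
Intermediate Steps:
b = 7/8 (b = -(-4 - 1*3)/8 = -(-4 - 3)/8 = -⅛*(-7) = 7/8 ≈ 0.87500)
V(M, O) = 3*M
X(v, Q) = v + Q*v²*(7/8 + 3*v) (X(v, Q) = (((7/8 + 3*v)*v)*v)*Q + v = ((v*(7/8 + 3*v))*v)*Q + v = (v²*(7/8 + 3*v))*Q + v = Q*v²*(7/8 + 3*v) + v = v + Q*v²*(7/8 + 3*v))
X(5 - 1*1, -3)³ = ((5 - 1*1)*(8 + 7*(-3)*(5 - 1*1) + 24*(-3)*(5 - 1*1)²)/8)³ = ((5 - 1)*(8 + 7*(-3)*(5 - 1) + 24*(-3)*(5 - 1)²)/8)³ = ((⅛)*4*(8 + 7*(-3)*4 + 24*(-3)*4²))³ = ((⅛)*4*(8 - 84 + 24*(-3)*16))³ = ((⅛)*4*(8 - 84 - 1152))³ = ((⅛)*4*(-1228))³ = (-614)³ = -231475544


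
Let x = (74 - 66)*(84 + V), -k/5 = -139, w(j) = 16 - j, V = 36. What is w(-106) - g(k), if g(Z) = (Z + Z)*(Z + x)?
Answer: -2300328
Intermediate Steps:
k = 695 (k = -5*(-139) = 695)
x = 960 (x = (74 - 66)*(84 + 36) = 8*120 = 960)
g(Z) = 2*Z*(960 + Z) (g(Z) = (Z + Z)*(Z + 960) = (2*Z)*(960 + Z) = 2*Z*(960 + Z))
w(-106) - g(k) = (16 - 1*(-106)) - 2*695*(960 + 695) = (16 + 106) - 2*695*1655 = 122 - 1*2300450 = 122 - 2300450 = -2300328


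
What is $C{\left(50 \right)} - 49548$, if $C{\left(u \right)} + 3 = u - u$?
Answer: $-49551$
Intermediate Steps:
$C{\left(u \right)} = -3$ ($C{\left(u \right)} = -3 + \left(u - u\right) = -3 + 0 = -3$)
$C{\left(50 \right)} - 49548 = -3 - 49548 = -49551$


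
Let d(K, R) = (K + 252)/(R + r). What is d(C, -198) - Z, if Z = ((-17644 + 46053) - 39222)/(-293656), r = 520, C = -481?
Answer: -3214955/4298056 ≈ -0.74800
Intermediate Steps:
d(K, R) = (252 + K)/(520 + R) (d(K, R) = (K + 252)/(R + 520) = (252 + K)/(520 + R))
Z = 983/26696 (Z = (28409 - 39222)*(-1/293656) = -10813*(-1/293656) = 983/26696 ≈ 0.036822)
d(C, -198) - Z = (252 - 481)/(520 - 198) - 1*983/26696 = -229/322 - 983/26696 = -3214955/4298056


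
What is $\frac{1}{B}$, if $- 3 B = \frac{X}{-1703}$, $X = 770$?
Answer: $\frac{5109}{770} \approx 6.6351$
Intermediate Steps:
$B = \frac{770}{5109}$ ($B = - \frac{770 \frac{1}{-1703}}{3} = - \frac{770 \left(- \frac{1}{1703}\right)}{3} = \left(- \frac{1}{3}\right) \left(- \frac{770}{1703}\right) = \frac{770}{5109} \approx 0.15071$)
$\frac{1}{B} = \frac{1}{\frac{770}{5109}} = \frac{5109}{770}$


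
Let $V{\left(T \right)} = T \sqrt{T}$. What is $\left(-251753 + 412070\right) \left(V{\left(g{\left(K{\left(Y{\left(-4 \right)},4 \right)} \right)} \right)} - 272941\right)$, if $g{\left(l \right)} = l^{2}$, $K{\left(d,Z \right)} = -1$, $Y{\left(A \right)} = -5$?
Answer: $-43756921980$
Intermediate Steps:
$V{\left(T \right)} = T^{\frac{3}{2}}$
$\left(-251753 + 412070\right) \left(V{\left(g{\left(K{\left(Y{\left(-4 \right)},4 \right)} \right)} \right)} - 272941\right) = \left(-251753 + 412070\right) \left(\left(\left(-1\right)^{2}\right)^{\frac{3}{2}} - 272941\right) = 160317 \left(1^{\frac{3}{2}} - 272941\right) = 160317 \left(1 - 272941\right) = 160317 \left(-272940\right) = -43756921980$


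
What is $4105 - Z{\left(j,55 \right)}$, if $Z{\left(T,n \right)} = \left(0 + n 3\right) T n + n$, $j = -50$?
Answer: $457800$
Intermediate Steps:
$Z{\left(T,n \right)} = n + 3 T n^{2}$ ($Z{\left(T,n \right)} = \left(0 + 3 n\right) T n + n = 3 n T n + n = 3 T n n + n = 3 T n^{2} + n = n + 3 T n^{2}$)
$4105 - Z{\left(j,55 \right)} = 4105 - 55 \left(1 + 3 \left(-50\right) 55\right) = 4105 - 55 \left(1 - 8250\right) = 4105 - 55 \left(-8249\right) = 4105 - -453695 = 4105 + 453695 = 457800$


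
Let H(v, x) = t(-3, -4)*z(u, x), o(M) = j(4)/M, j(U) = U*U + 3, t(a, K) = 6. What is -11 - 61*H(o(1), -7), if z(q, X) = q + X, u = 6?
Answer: 355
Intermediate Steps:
j(U) = 3 + U² (j(U) = U² + 3 = 3 + U²)
o(M) = 19/M (o(M) = (3 + 4²)/M = (3 + 16)/M = 19/M)
z(q, X) = X + q
H(v, x) = 36 + 6*x (H(v, x) = 6*(x + 6) = 6*(6 + x) = 36 + 6*x)
-11 - 61*H(o(1), -7) = -11 - 61*(36 + 6*(-7)) = -11 - 61*(36 - 42) = -11 - 61*(-6) = -11 + 366 = 355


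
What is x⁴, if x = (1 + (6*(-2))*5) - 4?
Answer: 15752961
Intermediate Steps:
x = -63 (x = (1 - 12*5) - 4 = (1 - 60) - 4 = -59 - 4 = -63)
x⁴ = (-63)⁴ = 15752961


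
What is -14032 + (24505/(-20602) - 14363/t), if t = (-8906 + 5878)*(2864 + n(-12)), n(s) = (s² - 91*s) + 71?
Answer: -1825710027434223/130099446188 ≈ -14033.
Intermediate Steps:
n(s) = 71 + s² - 91*s
t = -12629788 (t = (-8906 + 5878)*(2864 + (71 + (-12)² - 91*(-12))) = -3028*(2864 + (71 + 144 + 1092)) = -3028*(2864 + 1307) = -3028*4171 = -12629788)
-14032 + (24505/(-20602) - 14363/t) = -14032 + (24505/(-20602) - 14363/(-12629788)) = -14032 + (24505*(-1/20602) - 14363*(-1/12629788)) = -14032 + (-24505/20602 + 14363/12629788) = -14032 - 154598524207/130099446188 = -1825710027434223/130099446188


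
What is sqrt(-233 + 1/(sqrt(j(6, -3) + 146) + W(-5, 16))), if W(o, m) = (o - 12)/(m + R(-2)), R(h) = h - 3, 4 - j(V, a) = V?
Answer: 12*I*sqrt(21390)/115 ≈ 15.261*I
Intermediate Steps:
j(V, a) = 4 - V
R(h) = -3 + h
W(o, m) = (-12 + o)/(-5 + m) (W(o, m) = (o - 12)/(m + (-3 - 2)) = (-12 + o)/(m - 5) = (-12 + o)/(-5 + m))
sqrt(-233 + 1/(sqrt(j(6, -3) + 146) + W(-5, 16))) = sqrt(-233 + 1/(sqrt((4 - 1*6) + 146) + (-12 - 5)/(-5 + 16))) = sqrt(-233 + 1/(sqrt((4 - 6) + 146) - 17/11)) = sqrt(-233 + 1/(sqrt(-2 + 146) + (1/11)*(-17))) = sqrt(-233 + 1/(sqrt(144) - 17/11)) = sqrt(-233 + 1/(12 - 17/11)) = sqrt(-233 + 1/(115/11)) = sqrt(-233 + 11/115) = sqrt(-26784/115) = 12*I*sqrt(21390)/115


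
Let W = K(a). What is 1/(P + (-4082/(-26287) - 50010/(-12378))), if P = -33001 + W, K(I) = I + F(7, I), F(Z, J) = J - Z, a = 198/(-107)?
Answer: -5802618667/191529967078135 ≈ -3.0296e-5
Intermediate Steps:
a = -198/107 (a = 198*(-1/107) = -198/107 ≈ -1.8505)
K(I) = -7 + 2*I (K(I) = I + (I - 1*7) = I + (I - 7) = I + (-7 + I) = -7 + 2*I)
W = -1145/107 (W = -7 + 2*(-198/107) = -7 - 396/107 = -1145/107 ≈ -10.701)
P = -3532252/107 (P = -33001 - 1145/107 = -3532252/107 ≈ -33012.)
1/(P + (-4082/(-26287) - 50010/(-12378))) = 1/(-3532252/107 + (-4082/(-26287) - 50010/(-12378))) = 1/(-3532252/107 + (-4082*(-1/26287) - 50010*(-1/12378))) = 1/(-3532252/107 + (4082/26287 + 8335/2063)) = 1/(-3532252/107 + 227523311/54230081) = 1/(-191529967078135/5802618667) = -5802618667/191529967078135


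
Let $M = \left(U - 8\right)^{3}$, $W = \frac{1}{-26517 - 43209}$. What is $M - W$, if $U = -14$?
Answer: $- \frac{742442447}{69726} \approx -10648.0$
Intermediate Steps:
$W = - \frac{1}{69726}$ ($W = \frac{1}{-69726} = - \frac{1}{69726} \approx -1.4342 \cdot 10^{-5}$)
$M = -10648$ ($M = \left(-14 - 8\right)^{3} = \left(-22\right)^{3} = -10648$)
$M - W = -10648 - - \frac{1}{69726} = -10648 + \frac{1}{69726} = - \frac{742442447}{69726}$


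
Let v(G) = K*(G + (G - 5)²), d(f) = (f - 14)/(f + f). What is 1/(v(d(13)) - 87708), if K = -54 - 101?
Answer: -676/61946533 ≈ -1.0913e-5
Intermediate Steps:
K = -155
d(f) = (-14 + f)/(2*f) (d(f) = (-14 + f)/((2*f)) = (-14 + f)*(1/(2*f)) = (-14 + f)/(2*f))
v(G) = -155*G - 155*(-5 + G)² (v(G) = -155*(G + (G - 5)²) = -155*(G + (-5 + G)²) = -155*G - 155*(-5 + G)²)
1/(v(d(13)) - 87708) = 1/((-155*(-14 + 13)/(2*13) - 155*(-5 + (½)*(-14 + 13)/13)²) - 87708) = 1/((-155*(-1)/(2*13) - 155*(-5 + (½)*(1/13)*(-1))²) - 87708) = 1/((-155*(-1/26) - 155*(-5 - 1/26)²) - 87708) = 1/((155/26 - 155*(-131/26)²) - 87708) = 1/((155/26 - 155*17161/676) - 87708) = 1/((155/26 - 2659955/676) - 87708) = 1/(-2655925/676 - 87708) = 1/(-61946533/676) = -676/61946533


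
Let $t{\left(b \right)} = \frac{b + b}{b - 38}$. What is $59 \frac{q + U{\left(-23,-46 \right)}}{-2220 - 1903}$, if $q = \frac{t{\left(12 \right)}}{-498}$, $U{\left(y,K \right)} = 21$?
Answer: $- \frac{43129}{143507} \approx -0.30054$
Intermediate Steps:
$t{\left(b \right)} = \frac{2 b}{-38 + b}$
$q = \frac{2}{1079}$ ($q = \frac{2 \cdot 12 \frac{1}{-38 + 12}}{-498} = 2 \cdot 12 \frac{1}{-26} \left(- \frac{1}{498}\right) = 2 \cdot 12 \left(- \frac{1}{26}\right) \left(- \frac{1}{498}\right) = \left(- \frac{12}{13}\right) \left(- \frac{1}{498}\right) = \frac{2}{1079} \approx 0.0018536$)
$59 \frac{q + U{\left(-23,-46 \right)}}{-2220 - 1903} = 59 \frac{\frac{2}{1079} + 21}{-2220 - 1903} = 59 \frac{22661}{1079 \left(-4123\right)} = 59 \cdot \frac{22661}{1079} \left(- \frac{1}{4123}\right) = 59 \left(- \frac{731}{143507}\right) = - \frac{43129}{143507}$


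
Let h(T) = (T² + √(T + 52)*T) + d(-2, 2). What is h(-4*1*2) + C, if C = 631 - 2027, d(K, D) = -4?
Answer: -1336 - 16*√11 ≈ -1389.1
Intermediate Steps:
C = -1396
h(T) = -4 + T² + T*√(52 + T) (h(T) = (T² + √(T + 52)*T) - 4 = (T² + √(52 + T)*T) - 4 = (T² + T*√(52 + T)) - 4 = -4 + T² + T*√(52 + T))
h(-4*1*2) + C = (-4 + (-4*1*2)² + (-4*1*2)*√(52 - 4*1*2)) - 1396 = (-4 + (-4*2)² + (-4*2)*√(52 - 4*2)) - 1396 = (-4 + (-8)² - 8*√(52 - 8)) - 1396 = (-4 + 64 - 16*√11) - 1396 = (60 - 16*√11) - 1396 = -1336 - 16*√11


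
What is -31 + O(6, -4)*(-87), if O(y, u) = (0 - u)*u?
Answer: 1361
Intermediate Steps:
O(y, u) = -u**2 (O(y, u) = (-u)*u = -u**2)
-31 + O(6, -4)*(-87) = -31 - 1*(-4)**2*(-87) = -31 - 1*16*(-87) = -31 - 16*(-87) = -31 + 1392 = 1361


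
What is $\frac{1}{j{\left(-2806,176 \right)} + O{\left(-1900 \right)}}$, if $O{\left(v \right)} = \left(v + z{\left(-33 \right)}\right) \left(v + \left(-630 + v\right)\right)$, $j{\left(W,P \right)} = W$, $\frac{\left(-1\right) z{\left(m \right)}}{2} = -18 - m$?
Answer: $\frac{1}{8547094} \approx 1.17 \cdot 10^{-7}$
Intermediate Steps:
$z{\left(m \right)} = 36 + 2 m$ ($z{\left(m \right)} = - 2 \left(-18 - m\right) = 36 + 2 m$)
$O{\left(v \right)} = \left(-630 + 2 v\right) \left(-30 + v\right)$ ($O{\left(v \right)} = \left(v + \left(36 + 2 \left(-33\right)\right)\right) \left(v + \left(-630 + v\right)\right) = \left(v + \left(36 - 66\right)\right) \left(-630 + 2 v\right) = \left(v - 30\right) \left(-630 + 2 v\right) = \left(-30 + v\right) \left(-630 + 2 v\right) = \left(-630 + 2 v\right) \left(-30 + v\right)$)
$\frac{1}{j{\left(-2806,176 \right)} + O{\left(-1900 \right)}} = \frac{1}{-2806 + \left(18900 - -1311000 + 2 \left(-1900\right)^{2}\right)} = \frac{1}{-2806 + \left(18900 + 1311000 + 2 \cdot 3610000\right)} = \frac{1}{-2806 + \left(18900 + 1311000 + 7220000\right)} = \frac{1}{-2806 + 8549900} = \frac{1}{8547094}$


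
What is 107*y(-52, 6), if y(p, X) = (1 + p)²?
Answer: 278307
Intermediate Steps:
107*y(-52, 6) = 107*(1 - 52)² = 107*(-51)² = 107*2601 = 278307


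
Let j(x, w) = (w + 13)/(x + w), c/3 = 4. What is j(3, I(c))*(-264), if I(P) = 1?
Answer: -924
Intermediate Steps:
c = 12 (c = 3*4 = 12)
j(x, w) = (13 + w)/(w + x)
j(3, I(c))*(-264) = ((13 + 1)/(1 + 3))*(-264) = (14/4)*(-264) = ((¼)*14)*(-264) = (7/2)*(-264) = -924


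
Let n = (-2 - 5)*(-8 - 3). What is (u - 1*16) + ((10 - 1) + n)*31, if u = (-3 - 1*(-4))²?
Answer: 2651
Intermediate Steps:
u = 1 (u = (-3 + 4)² = 1² = 1)
n = 77 (n = -7*(-11) = 77)
(u - 1*16) + ((10 - 1) + n)*31 = (1 - 1*16) + ((10 - 1) + 77)*31 = (1 - 16) + (9 + 77)*31 = -15 + 86*31 = -15 + 2666 = 2651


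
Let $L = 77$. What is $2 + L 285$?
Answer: $21947$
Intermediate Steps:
$2 + L 285 = 2 + 77 \cdot 285 = 2 + 21945 = 21947$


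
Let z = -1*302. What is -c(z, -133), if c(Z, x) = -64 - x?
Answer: -69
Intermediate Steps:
z = -302
-c(z, -133) = -(-64 - 1*(-133)) = -(-64 + 133) = -1*69 = -69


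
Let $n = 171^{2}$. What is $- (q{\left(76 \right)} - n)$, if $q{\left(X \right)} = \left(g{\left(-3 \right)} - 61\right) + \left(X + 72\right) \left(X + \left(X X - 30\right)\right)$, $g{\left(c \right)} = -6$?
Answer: $-832348$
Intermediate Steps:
$n = 29241$
$q{\left(X \right)} = -67 + \left(72 + X\right) \left(-30 + X + X^{2}\right)$ ($q{\left(X \right)} = \left(-6 - 61\right) + \left(X + 72\right) \left(X + \left(X X - 30\right)\right) = -67 + \left(72 + X\right) \left(X + \left(X^{2} - 30\right)\right) = -67 + \left(72 + X\right) \left(X + \left(-30 + X^{2}\right)\right) = -67 + \left(72 + X\right) \left(-30 + X + X^{2}\right)$)
$- (q{\left(76 \right)} - n) = - (\left(-2227 + 76^{3} + 42 \cdot 76 + 73 \cdot 76^{2}\right) - 29241) = - (\left(-2227 + 438976 + 3192 + 73 \cdot 5776\right) - 29241) = - (\left(-2227 + 438976 + 3192 + 421648\right) - 29241) = - (861589 - 29241) = \left(-1\right) 832348 = -832348$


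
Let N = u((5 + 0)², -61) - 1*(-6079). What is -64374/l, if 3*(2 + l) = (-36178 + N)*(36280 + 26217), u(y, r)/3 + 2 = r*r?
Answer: 32187/197303030 ≈ 0.00016313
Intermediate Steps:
u(y, r) = -6 + 3*r² (u(y, r) = -6 + 3*(r*r) = -6 + 3*r²)
N = 17236 (N = (-6 + 3*(-61)²) - 1*(-6079) = (-6 + 3*3721) + 6079 = (-6 + 11163) + 6079 = 11157 + 6079 = 17236)
l = -394606060 (l = -2 + ((-36178 + 17236)*(36280 + 26217))/3 = -2 + (-18942*62497)/3 = -2 + (⅓)*(-1183818174) = -2 - 394606058 = -394606060)
-64374/l = -64374/(-394606060) = -64374*(-1/394606060) = 32187/197303030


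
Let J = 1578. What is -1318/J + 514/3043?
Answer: -1599791/2400927 ≈ -0.66632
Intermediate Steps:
-1318/J + 514/3043 = -1318/1578 + 514/3043 = -1318*1/1578 + 514*(1/3043) = -659/789 + 514/3043 = -1599791/2400927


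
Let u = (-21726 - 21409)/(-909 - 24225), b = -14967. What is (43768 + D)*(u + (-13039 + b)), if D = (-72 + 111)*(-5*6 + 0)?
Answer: -254093340509/213 ≈ -1.1929e+9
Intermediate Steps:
u = 43135/25134 (u = -43135/(-25134) = -43135*(-1/25134) = 43135/25134 ≈ 1.7162)
D = -1170 (D = 39*(-30 + 0) = 39*(-30) = -1170)
(43768 + D)*(u + (-13039 + b)) = (43768 - 1170)*(43135/25134 + (-13039 - 14967)) = 42598*(43135/25134 - 28006) = 42598*(-703859669/25134) = -254093340509/213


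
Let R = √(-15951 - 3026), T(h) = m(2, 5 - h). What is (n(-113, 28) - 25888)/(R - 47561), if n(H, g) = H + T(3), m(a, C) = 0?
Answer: 412211187/754022566 + 8667*I*√18977/754022566 ≈ 0.54668 + 0.0015834*I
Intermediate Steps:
T(h) = 0
R = I*√18977 (R = √(-18977) = I*√18977 ≈ 137.76*I)
n(H, g) = H (n(H, g) = H + 0 = H)
(n(-113, 28) - 25888)/(R - 47561) = (-113 - 25888)/(I*√18977 - 47561) = -26001/(-47561 + I*√18977)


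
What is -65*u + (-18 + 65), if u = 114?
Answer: -7363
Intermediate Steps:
-65*u + (-18 + 65) = -65*114 + (-18 + 65) = -7410 + 47 = -7363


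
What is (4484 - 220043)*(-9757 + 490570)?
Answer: -103643569467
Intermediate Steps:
(4484 - 220043)*(-9757 + 490570) = -215559*480813 = -103643569467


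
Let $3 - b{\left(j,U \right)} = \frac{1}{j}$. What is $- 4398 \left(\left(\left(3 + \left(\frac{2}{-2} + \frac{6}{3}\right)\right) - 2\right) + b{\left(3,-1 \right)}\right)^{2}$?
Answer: $- \frac{287336}{3} \approx -95779.0$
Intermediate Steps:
$b{\left(j,U \right)} = 3 - \frac{1}{j}$
$- 4398 \left(\left(\left(3 + \left(\frac{2}{-2} + \frac{6}{3}\right)\right) - 2\right) + b{\left(3,-1 \right)}\right)^{2} = - 4398 \left(\left(\left(3 + \left(\frac{2}{-2} + \frac{6}{3}\right)\right) - 2\right) + \left(3 - \frac{1}{3}\right)\right)^{2} = - 4398 \left(\left(\left(3 + \left(2 \left(- \frac{1}{2}\right) + 6 \cdot \frac{1}{3}\right)\right) - 2\right) + \left(3 - \frac{1}{3}\right)\right)^{2} = - 4398 \left(\left(\left(3 + \left(-1 + 2\right)\right) - 2\right) + \left(3 - \frac{1}{3}\right)\right)^{2} = - 4398 \left(\left(\left(3 + 1\right) - 2\right) + \frac{8}{3}\right)^{2} = - 4398 \left(\left(4 - 2\right) + \frac{8}{3}\right)^{2} = - 4398 \left(2 + \frac{8}{3}\right)^{2} = - 4398 \left(\frac{14}{3}\right)^{2} = \left(-4398\right) \frac{196}{9} = - \frac{287336}{3}$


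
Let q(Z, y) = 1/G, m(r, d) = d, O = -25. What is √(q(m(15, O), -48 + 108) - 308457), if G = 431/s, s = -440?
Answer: I*√57299470417/431 ≈ 555.39*I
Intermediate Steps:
G = -431/440 (G = 431/(-440) = 431*(-1/440) = -431/440 ≈ -0.97955)
q(Z, y) = -440/431 (q(Z, y) = 1/(-431/440) = -440/431)
√(q(m(15, O), -48 + 108) - 308457) = √(-440/431 - 308457) = √(-132945407/431) = I*√57299470417/431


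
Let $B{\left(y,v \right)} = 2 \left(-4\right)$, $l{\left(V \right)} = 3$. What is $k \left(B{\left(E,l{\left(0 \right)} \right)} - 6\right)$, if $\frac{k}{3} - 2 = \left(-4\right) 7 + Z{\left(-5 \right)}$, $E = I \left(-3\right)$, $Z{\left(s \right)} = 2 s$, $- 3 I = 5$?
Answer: $1512$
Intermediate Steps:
$I = - \frac{5}{3}$ ($I = \left(- \frac{1}{3}\right) 5 = - \frac{5}{3} \approx -1.6667$)
$E = 5$ ($E = \left(- \frac{5}{3}\right) \left(-3\right) = 5$)
$B{\left(y,v \right)} = -8$
$k = -108$ ($k = 6 + 3 \left(\left(-4\right) 7 + 2 \left(-5\right)\right) = 6 + 3 \left(-28 - 10\right) = 6 + 3 \left(-38\right) = 6 - 114 = -108$)
$k \left(B{\left(E,l{\left(0 \right)} \right)} - 6\right) = - 108 \left(-8 - 6\right) = \left(-108\right) \left(-14\right) = 1512$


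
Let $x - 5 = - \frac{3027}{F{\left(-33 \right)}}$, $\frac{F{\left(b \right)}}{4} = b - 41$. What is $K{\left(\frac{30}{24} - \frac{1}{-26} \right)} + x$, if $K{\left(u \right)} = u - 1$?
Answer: $\frac{59701}{3848} \approx 15.515$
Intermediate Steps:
$K{\left(u \right)} = -1 + u$
$F{\left(b \right)} = -164 + 4 b$ ($F{\left(b \right)} = 4 \left(b - 41\right) = 4 \left(-41 + b\right) = -164 + 4 b$)
$x = \frac{4507}{296}$ ($x = 5 - \frac{3027}{-164 + 4 \left(-33\right)} = 5 - \frac{3027}{-164 - 132} = 5 - \frac{3027}{-296} = 5 - - \frac{3027}{296} = 5 + \frac{3027}{296} = \frac{4507}{296} \approx 15.226$)
$K{\left(\frac{30}{24} - \frac{1}{-26} \right)} + x = \left(-1 + \left(\frac{30}{24} - \frac{1}{-26}\right)\right) + \frac{4507}{296} = \left(-1 + \left(30 \cdot \frac{1}{24} - - \frac{1}{26}\right)\right) + \frac{4507}{296} = \left(-1 + \left(\frac{5}{4} + \frac{1}{26}\right)\right) + \frac{4507}{296} = \left(-1 + \frac{67}{52}\right) + \frac{4507}{296} = \frac{15}{52} + \frac{4507}{296} = \frac{59701}{3848}$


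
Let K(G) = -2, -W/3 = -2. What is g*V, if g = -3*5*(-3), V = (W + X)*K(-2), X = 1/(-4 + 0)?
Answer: -1035/2 ≈ -517.50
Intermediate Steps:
W = 6 (W = -3*(-2) = 6)
X = -1/4 (X = 1/(-4) = -1/4 ≈ -0.25000)
V = -23/2 (V = (6 - 1/4)*(-2) = (23/4)*(-2) = -23/2 ≈ -11.500)
g = 45 (g = -15*(-3) = 45)
g*V = 45*(-23/2) = -1035/2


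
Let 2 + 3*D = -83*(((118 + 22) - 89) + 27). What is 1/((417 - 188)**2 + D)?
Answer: 3/150847 ≈ 1.9888e-5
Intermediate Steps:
D = -6476/3 (D = -2/3 + (-83*(((118 + 22) - 89) + 27))/3 = -2/3 + (-83*((140 - 89) + 27))/3 = -2/3 + (-83*(51 + 27))/3 = -2/3 + (-83*78)/3 = -2/3 + (1/3)*(-6474) = -2/3 - 2158 = -6476/3 ≈ -2158.7)
1/((417 - 188)**2 + D) = 1/((417 - 188)**2 - 6476/3) = 1/(229**2 - 6476/3) = 1/(52441 - 6476/3) = 1/(150847/3) = 3/150847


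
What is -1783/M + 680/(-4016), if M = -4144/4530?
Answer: 1013574185/520072 ≈ 1948.9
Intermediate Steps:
M = -2072/2265 (M = -4144*1/4530 = -2072/2265 ≈ -0.91479)
-1783/M + 680/(-4016) = -1783/(-2072/2265) + 680/(-4016) = -1783*(-2265/2072) + 680*(-1/4016) = 4038495/2072 - 85/502 = 1013574185/520072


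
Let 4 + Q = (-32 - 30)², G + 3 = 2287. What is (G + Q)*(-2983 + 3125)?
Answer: 869608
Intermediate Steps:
G = 2284 (G = -3 + 2287 = 2284)
Q = 3840 (Q = -4 + (-32 - 30)² = -4 + (-62)² = -4 + 3844 = 3840)
(G + Q)*(-2983 + 3125) = (2284 + 3840)*(-2983 + 3125) = 6124*142 = 869608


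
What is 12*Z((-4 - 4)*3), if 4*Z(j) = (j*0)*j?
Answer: 0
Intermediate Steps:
Z(j) = 0 (Z(j) = ((j*0)*j)/4 = (0*j)/4 = (1/4)*0 = 0)
12*Z((-4 - 4)*3) = 12*0 = 0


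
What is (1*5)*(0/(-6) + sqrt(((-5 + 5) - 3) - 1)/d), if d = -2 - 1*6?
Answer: -5*I/4 ≈ -1.25*I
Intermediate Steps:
d = -8 (d = -2 - 6 = -8)
(1*5)*(0/(-6) + sqrt(((-5 + 5) - 3) - 1)/d) = (1*5)*(0/(-6) + sqrt(((-5 + 5) - 3) - 1)/(-8)) = 5*(0*(-1/6) + sqrt((0 - 3) - 1)*(-1/8)) = 5*(0 + sqrt(-3 - 1)*(-1/8)) = 5*(0 + sqrt(-4)*(-1/8)) = 5*(0 + (2*I)*(-1/8)) = 5*(0 - I/4) = 5*(-I/4) = -5*I/4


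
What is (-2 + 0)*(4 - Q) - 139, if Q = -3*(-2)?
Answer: -135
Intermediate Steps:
Q = 6
(-2 + 0)*(4 - Q) - 139 = (-2 + 0)*(4 - 1*6) - 139 = -2*(4 - 6) - 139 = -2*(-2) - 139 = 4 - 139 = -135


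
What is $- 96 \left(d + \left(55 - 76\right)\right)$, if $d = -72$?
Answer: $8928$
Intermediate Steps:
$- 96 \left(d + \left(55 - 76\right)\right) = - 96 \left(-72 + \left(55 - 76\right)\right) = - 96 \left(-72 - 21\right) = \left(-96\right) \left(-93\right) = 8928$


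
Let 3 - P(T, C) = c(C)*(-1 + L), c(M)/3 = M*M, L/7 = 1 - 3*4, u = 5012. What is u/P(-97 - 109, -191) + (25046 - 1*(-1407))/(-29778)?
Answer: -10746109285/12104837826 ≈ -0.88775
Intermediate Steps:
L = -77 (L = 7*(1 - 3*4) = 7*(1 - 12) = 7*(-11) = -77)
c(M) = 3*M**2 (c(M) = 3*(M*M) = 3*M**2)
P(T, C) = 3 + 234*C**2 (P(T, C) = 3 - 3*C**2*(-1 - 77) = 3 - 3*C**2*(-78) = 3 - (-234)*C**2 = 3 + 234*C**2)
u/P(-97 - 109, -191) + (25046 - 1*(-1407))/(-29778) = 5012/(3 + 234*(-191)**2) + (25046 - 1*(-1407))/(-29778) = 5012/(3 + 234*36481) + (25046 + 1407)*(-1/29778) = 5012/(3 + 8536554) + 26453*(-1/29778) = 5012/8536557 - 3779/4254 = -10746109285/12104837826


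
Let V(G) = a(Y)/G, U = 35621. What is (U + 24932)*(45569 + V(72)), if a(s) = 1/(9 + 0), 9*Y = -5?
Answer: 1788052158289/648 ≈ 2.7593e+9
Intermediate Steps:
Y = -5/9 (Y = (1/9)*(-5) = -5/9 ≈ -0.55556)
a(s) = 1/9
V(G) = 1/(9*G)
(U + 24932)*(45569 + V(72)) = (35621 + 24932)*(45569 + (1/9)/72) = 60553*(45569 + (1/9)*(1/72)) = 60553*(45569 + 1/648) = 60553*(29528713/648) = 1788052158289/648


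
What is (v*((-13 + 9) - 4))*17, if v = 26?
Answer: -3536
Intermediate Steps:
(v*((-13 + 9) - 4))*17 = (26*((-13 + 9) - 4))*17 = (26*(-4 - 4))*17 = (26*(-8))*17 = -208*17 = -3536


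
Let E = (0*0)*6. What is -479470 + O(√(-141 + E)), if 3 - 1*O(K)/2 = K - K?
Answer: -479464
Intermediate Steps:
E = 0 (E = 0*6 = 0)
O(K) = 6 (O(K) = 6 - 2*(K - K) = 6 - 2*0 = 6 + 0 = 6)
-479470 + O(√(-141 + E)) = -479470 + 6 = -479464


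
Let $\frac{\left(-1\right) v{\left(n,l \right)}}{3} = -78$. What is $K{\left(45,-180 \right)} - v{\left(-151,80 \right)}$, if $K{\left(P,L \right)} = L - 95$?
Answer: $-509$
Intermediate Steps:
$K{\left(P,L \right)} = -95 + L$
$v{\left(n,l \right)} = 234$ ($v{\left(n,l \right)} = \left(-3\right) \left(-78\right) = 234$)
$K{\left(45,-180 \right)} - v{\left(-151,80 \right)} = \left(-95 - 180\right) - 234 = -275 - 234 = -509$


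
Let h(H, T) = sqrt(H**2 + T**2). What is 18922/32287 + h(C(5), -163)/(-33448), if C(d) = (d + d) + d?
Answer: 18922/32287 - sqrt(26794)/33448 ≈ 0.58116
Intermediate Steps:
C(d) = 3*d (C(d) = 2*d + d = 3*d)
18922/32287 + h(C(5), -163)/(-33448) = 18922/32287 + sqrt((3*5)**2 + (-163)**2)/(-33448) = 18922*(1/32287) + sqrt(15**2 + 26569)*(-1/33448) = 18922/32287 + sqrt(225 + 26569)*(-1/33448) = 18922/32287 + sqrt(26794)*(-1/33448) = 18922/32287 - sqrt(26794)/33448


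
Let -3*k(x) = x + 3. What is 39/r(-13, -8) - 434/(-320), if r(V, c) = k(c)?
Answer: 3961/160 ≈ 24.756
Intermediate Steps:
k(x) = -1 - x/3 (k(x) = -(x + 3)/3 = -(3 + x)/3 = -1 - x/3)
r(V, c) = -1 - c/3
39/r(-13, -8) - 434/(-320) = 39/(-1 - 1/3*(-8)) - 434/(-320) = 39/(-1 + 8/3) - 434*(-1/320) = 39/(5/3) + 217/160 = 39*(3/5) + 217/160 = 117/5 + 217/160 = 3961/160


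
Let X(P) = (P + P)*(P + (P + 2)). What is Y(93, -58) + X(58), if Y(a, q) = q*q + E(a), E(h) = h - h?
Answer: 17052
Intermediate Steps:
E(h) = 0
Y(a, q) = q² (Y(a, q) = q*q + 0 = q² + 0 = q²)
X(P) = 2*P*(2 + 2*P) (X(P) = (2*P)*(P + (2 + P)) = (2*P)*(2 + 2*P) = 2*P*(2 + 2*P))
Y(93, -58) + X(58) = (-58)² + 4*58*(1 + 58) = 3364 + 4*58*59 = 3364 + 13688 = 17052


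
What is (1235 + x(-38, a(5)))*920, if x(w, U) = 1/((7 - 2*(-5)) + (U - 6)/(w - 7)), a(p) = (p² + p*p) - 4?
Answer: 32951456/29 ≈ 1.1363e+6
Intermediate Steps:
a(p) = -4 + 2*p² (a(p) = (p² + p²) - 4 = 2*p² - 4 = -4 + 2*p²)
x(w, U) = 1/(17 + (-6 + U)/(-7 + w)) (x(w, U) = 1/((7 + 10) + (-6 + U)/(-7 + w)) = 1/(17 + (-6 + U)/(-7 + w)))
(1235 + x(-38, a(5)))*920 = (1235 + (-7 - 38)/(-125 + (-4 + 2*5²) + 17*(-38)))*920 = (1235 - 45/(-125 + (-4 + 2*25) - 646))*920 = (1235 - 45/(-125 + (-4 + 50) - 646))*920 = (1235 - 45/(-125 + 46 - 646))*920 = (1235 - 45/(-725))*920 = (1235 - 1/725*(-45))*920 = (1235 + 9/145)*920 = (179084/145)*920 = 32951456/29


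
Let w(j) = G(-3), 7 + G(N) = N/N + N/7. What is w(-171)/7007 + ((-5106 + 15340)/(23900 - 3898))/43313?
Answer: -19241815352/21246717829337 ≈ -0.00090564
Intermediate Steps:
G(N) = -6 + N/7 (G(N) = -7 + (N/N + N/7) = -7 + (1 + N*(1/7)) = -7 + (1 + N/7) = -6 + N/7)
w(j) = -45/7 (w(j) = -6 + (1/7)*(-3) = -6 - 3/7 = -45/7)
w(-171)/7007 + ((-5106 + 15340)/(23900 - 3898))/43313 = -45/7/7007 + ((-5106 + 15340)/(23900 - 3898))/43313 = -45/7*1/7007 + (10234/20002)*(1/43313) = -45/49049 + (10234*(1/20002))*(1/43313) = -45/49049 + (5117/10001)*(1/43313) = -45/49049 + 5117/433173313 = -19241815352/21246717829337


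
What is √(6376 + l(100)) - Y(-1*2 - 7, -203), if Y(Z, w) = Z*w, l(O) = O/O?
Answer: -1827 + √6377 ≈ -1747.1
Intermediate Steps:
l(O) = 1
√(6376 + l(100)) - Y(-1*2 - 7, -203) = √(6376 + 1) - (-1*2 - 7)*(-203) = √6377 - (-2 - 7)*(-203) = √6377 - (-9)*(-203) = √6377 - 1*1827 = √6377 - 1827 = -1827 + √6377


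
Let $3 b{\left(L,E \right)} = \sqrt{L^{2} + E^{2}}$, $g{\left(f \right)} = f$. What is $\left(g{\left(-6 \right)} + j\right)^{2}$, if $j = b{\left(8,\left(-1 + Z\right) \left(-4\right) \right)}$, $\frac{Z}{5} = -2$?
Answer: $\frac{2324}{9} - 80 \sqrt{5} \approx 79.337$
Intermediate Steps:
$Z = -10$ ($Z = 5 \left(-2\right) = -10$)
$b{\left(L,E \right)} = \frac{\sqrt{E^{2} + L^{2}}}{3}$ ($b{\left(L,E \right)} = \frac{\sqrt{L^{2} + E^{2}}}{3} = \frac{\sqrt{E^{2} + L^{2}}}{3}$)
$j = \frac{20 \sqrt{5}}{3}$ ($j = \frac{\sqrt{\left(\left(-1 - 10\right) \left(-4\right)\right)^{2} + 8^{2}}}{3} = \frac{\sqrt{\left(\left(-11\right) \left(-4\right)\right)^{2} + 64}}{3} = \frac{\sqrt{44^{2} + 64}}{3} = \frac{\sqrt{1936 + 64}}{3} = \frac{\sqrt{2000}}{3} = \frac{20 \sqrt{5}}{3} \approx 14.907$)
$\left(g{\left(-6 \right)} + j\right)^{2} = \left(-6 + \frac{20 \sqrt{5}}{3}\right)^{2}$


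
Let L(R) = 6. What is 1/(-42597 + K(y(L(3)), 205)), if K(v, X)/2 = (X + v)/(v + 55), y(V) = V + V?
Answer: -67/2853565 ≈ -2.3479e-5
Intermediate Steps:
y(V) = 2*V
K(v, X) = 2*(X + v)/(55 + v) (K(v, X) = 2*((X + v)/(v + 55)) = 2*((X + v)/(55 + v)) = 2*(X + v)/(55 + v))
1/(-42597 + K(y(L(3)), 205)) = 1/(-42597 + 2*(205 + 2*6)/(55 + 2*6)) = 1/(-42597 + 2*(205 + 12)/(55 + 12)) = 1/(-42597 + 2*217/67) = 1/(-42597 + 2*(1/67)*217) = 1/(-42597 + 434/67) = 1/(-2853565/67) = -67/2853565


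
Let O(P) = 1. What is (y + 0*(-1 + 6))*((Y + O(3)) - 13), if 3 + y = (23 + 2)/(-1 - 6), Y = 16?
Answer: -184/7 ≈ -26.286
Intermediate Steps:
y = -46/7 (y = -3 + (23 + 2)/(-1 - 6) = -3 + 25/(-7) = -3 + 25*(-⅐) = -3 - 25/7 = -46/7 ≈ -6.5714)
(y + 0*(-1 + 6))*((Y + O(3)) - 13) = (-46/7 + 0*(-1 + 6))*((16 + 1) - 13) = (-46/7 + 0*5)*(17 - 13) = (-46/7 + 0)*4 = -46/7*4 = -184/7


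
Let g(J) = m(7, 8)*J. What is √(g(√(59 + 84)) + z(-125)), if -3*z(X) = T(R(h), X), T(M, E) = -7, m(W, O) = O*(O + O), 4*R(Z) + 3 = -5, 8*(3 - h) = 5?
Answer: √(21 + 1152*√143)/3 ≈ 39.153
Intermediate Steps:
h = 19/8 (h = 3 - ⅛*5 = 3 - 5/8 = 19/8 ≈ 2.3750)
R(Z) = -2 (R(Z) = -¾ + (¼)*(-5) = -¾ - 5/4 = -2)
m(W, O) = 2*O² (m(W, O) = O*(2*O) = 2*O²)
z(X) = 7/3 (z(X) = -⅓*(-7) = 7/3)
g(J) = 128*J (g(J) = (2*8²)*J = (2*64)*J = 128*J)
√(g(√(59 + 84)) + z(-125)) = √(128*√(59 + 84) + 7/3) = √(128*√143 + 7/3) = √(7/3 + 128*√143)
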